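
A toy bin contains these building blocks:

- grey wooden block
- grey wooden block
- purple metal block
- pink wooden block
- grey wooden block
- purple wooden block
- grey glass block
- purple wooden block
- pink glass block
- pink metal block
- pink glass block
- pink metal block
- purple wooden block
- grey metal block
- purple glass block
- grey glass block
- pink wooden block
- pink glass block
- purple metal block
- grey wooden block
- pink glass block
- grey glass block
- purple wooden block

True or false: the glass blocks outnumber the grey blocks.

False

There are 8 glass blocks.
There are 8 grey blocks.
The claim requires 8 > 8, which does not hold.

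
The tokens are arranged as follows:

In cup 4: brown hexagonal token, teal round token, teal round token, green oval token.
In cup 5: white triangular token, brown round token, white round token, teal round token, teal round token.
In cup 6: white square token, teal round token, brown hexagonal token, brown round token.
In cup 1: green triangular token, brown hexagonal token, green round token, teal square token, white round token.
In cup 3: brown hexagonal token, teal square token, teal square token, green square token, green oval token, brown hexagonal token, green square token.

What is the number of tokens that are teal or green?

14

green: 6; teal: 8; together 6 + 8 = 14.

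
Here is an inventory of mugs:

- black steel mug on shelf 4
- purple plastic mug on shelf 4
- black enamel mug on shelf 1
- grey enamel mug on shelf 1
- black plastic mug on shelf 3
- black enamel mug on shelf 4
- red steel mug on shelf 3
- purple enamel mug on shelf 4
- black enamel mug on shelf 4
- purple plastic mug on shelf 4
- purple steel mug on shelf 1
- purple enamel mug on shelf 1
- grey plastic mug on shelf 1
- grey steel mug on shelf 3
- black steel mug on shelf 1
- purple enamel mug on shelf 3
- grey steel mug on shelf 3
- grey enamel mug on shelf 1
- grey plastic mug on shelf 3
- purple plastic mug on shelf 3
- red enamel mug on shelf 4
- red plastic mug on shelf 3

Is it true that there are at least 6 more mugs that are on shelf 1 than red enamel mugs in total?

There are 7 mugs on shelf 1.
There is 1 red enamel mug.
The claim requires 7 − 1 = 6 ≥ 6, which holds.

True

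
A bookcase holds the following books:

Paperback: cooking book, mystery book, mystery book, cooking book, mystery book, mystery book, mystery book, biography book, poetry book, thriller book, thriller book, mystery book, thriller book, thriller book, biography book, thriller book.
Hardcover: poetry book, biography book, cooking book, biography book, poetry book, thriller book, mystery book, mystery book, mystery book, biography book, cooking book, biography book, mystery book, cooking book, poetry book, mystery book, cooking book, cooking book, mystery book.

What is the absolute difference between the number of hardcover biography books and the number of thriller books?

hardcover biography books: 4. thriller books: 6.
|4 − 6| = 6 − 4 = 2.

2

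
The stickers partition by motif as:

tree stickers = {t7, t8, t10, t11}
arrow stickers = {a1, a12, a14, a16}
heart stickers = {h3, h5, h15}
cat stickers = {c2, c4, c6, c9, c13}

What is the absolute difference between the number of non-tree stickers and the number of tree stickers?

non-tree stickers: 12. tree stickers: 4.
|12 − 4| = 12 − 4 = 8.

8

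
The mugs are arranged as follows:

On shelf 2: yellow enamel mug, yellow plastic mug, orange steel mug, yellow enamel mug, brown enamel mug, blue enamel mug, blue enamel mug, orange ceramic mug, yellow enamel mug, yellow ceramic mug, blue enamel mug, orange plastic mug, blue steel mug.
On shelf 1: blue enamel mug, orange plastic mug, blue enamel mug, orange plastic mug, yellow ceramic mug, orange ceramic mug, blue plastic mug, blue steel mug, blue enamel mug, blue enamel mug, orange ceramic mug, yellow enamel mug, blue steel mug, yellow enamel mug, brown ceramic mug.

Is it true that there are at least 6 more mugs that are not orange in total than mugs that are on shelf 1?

There are 21 mugs that are not orange.
There are 15 mugs on shelf 1.
The claim requires 21 − 15 = 6 ≥ 6, which holds.

True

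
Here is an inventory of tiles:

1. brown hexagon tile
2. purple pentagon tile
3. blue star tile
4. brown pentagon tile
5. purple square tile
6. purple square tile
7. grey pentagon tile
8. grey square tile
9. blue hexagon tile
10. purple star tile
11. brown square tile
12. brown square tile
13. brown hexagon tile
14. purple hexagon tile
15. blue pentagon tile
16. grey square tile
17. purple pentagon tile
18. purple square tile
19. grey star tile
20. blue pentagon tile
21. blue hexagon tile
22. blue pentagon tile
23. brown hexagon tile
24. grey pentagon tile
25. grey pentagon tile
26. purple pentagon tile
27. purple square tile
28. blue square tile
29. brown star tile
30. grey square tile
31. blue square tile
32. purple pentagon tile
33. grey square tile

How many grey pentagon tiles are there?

3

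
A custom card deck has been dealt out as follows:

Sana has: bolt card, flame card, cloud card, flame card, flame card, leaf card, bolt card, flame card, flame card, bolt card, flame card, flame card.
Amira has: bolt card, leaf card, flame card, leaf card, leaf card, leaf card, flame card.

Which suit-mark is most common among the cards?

Counts by suit-mark: flame 9, leaf 5, bolt 4, cloud 1.
The maximum is 9, held uniquely by flame.

flame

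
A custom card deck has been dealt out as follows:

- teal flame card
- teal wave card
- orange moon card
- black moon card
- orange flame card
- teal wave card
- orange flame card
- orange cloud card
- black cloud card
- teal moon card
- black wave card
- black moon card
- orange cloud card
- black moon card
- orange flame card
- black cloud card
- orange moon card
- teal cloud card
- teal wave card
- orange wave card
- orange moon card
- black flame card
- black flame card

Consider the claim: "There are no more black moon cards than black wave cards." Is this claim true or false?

black moon cards: 3.
black wave cards: 1.
The claim requires 3 ≤ 1, which does not hold.

False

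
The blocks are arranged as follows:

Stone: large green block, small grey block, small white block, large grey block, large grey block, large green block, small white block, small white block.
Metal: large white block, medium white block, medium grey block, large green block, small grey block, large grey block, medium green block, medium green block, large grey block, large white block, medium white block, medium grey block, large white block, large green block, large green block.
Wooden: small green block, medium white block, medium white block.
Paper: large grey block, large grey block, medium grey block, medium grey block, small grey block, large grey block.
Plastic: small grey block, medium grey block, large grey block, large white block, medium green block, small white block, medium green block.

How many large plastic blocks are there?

2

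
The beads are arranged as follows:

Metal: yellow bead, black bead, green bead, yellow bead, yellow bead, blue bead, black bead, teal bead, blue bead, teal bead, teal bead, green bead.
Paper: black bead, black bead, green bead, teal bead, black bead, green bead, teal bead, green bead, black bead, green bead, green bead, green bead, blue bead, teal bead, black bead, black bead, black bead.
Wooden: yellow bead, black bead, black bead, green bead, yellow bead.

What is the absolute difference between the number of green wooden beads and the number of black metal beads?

1

green wooden beads: 1. black metal beads: 2.
|1 − 2| = 2 − 1 = 1.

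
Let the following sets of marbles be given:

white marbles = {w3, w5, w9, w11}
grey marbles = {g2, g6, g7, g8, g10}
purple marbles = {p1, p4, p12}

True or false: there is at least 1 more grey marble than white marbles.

grey marbles: 5.
white marbles: 4.
The claim requires 5 − 4 = 1 ≥ 1, which holds.

True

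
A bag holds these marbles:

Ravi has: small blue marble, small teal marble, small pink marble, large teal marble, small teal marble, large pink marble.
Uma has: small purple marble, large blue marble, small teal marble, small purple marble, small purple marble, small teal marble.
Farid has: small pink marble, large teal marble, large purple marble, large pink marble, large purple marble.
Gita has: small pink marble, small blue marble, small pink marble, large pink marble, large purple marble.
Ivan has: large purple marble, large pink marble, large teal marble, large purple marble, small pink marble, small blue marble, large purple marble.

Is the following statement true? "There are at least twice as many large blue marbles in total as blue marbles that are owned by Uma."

False

|large blue marbles| = 1.
|blue marbles owned by Uma| = 1.
The claim requires 1 ≥ 2 × 1 = 2, which does not hold.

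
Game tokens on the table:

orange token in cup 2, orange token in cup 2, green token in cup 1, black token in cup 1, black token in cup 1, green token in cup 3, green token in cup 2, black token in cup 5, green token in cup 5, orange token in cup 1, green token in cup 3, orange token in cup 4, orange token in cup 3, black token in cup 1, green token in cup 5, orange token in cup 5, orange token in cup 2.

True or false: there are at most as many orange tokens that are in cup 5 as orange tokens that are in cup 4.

orange tokens in cup 5: 1.
orange tokens in cup 4: 1.
The claim requires 1 ≤ 1, which holds.

True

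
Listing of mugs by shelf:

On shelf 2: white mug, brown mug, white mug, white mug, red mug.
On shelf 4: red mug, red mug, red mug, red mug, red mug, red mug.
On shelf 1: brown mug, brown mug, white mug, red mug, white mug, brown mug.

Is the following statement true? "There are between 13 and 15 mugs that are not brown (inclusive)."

There are 13 mugs that are not brown.
The claim requires 13 ≤ 13 ≤ 15, which holds.

True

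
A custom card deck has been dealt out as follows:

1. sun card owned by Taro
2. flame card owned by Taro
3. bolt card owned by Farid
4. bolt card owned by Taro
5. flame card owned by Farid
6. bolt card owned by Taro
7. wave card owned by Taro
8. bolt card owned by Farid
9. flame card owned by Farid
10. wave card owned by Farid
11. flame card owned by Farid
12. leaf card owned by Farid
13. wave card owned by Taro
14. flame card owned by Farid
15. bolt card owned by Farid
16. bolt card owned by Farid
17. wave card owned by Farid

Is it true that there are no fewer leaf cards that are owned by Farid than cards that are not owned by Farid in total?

False

Count of leaf cards owned by Farid: 1.
Count of cards that are not owned by Farid: 6.
The claim requires 1 ≥ 6, which does not hold.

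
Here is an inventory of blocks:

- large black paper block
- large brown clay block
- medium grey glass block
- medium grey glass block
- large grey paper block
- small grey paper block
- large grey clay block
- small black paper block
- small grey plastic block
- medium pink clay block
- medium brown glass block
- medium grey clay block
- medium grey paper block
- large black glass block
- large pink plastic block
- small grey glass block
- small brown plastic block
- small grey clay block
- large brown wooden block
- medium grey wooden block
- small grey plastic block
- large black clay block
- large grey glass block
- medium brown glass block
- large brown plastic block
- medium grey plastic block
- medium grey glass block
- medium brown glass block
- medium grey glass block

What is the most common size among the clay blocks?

Counts by size (restricted to clay blocks): large 3, medium 2, small 1.
The maximum is 3, held uniquely by large.

large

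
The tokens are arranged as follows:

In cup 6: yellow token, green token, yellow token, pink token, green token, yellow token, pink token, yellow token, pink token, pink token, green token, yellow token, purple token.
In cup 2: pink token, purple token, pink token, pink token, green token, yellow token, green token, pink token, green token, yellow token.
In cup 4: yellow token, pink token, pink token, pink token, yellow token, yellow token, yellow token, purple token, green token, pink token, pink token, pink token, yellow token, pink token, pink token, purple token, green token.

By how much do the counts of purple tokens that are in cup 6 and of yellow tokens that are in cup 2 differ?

purple tokens in cup 6: 1. yellow tokens in cup 2: 2.
|1 − 2| = 2 − 1 = 1.

1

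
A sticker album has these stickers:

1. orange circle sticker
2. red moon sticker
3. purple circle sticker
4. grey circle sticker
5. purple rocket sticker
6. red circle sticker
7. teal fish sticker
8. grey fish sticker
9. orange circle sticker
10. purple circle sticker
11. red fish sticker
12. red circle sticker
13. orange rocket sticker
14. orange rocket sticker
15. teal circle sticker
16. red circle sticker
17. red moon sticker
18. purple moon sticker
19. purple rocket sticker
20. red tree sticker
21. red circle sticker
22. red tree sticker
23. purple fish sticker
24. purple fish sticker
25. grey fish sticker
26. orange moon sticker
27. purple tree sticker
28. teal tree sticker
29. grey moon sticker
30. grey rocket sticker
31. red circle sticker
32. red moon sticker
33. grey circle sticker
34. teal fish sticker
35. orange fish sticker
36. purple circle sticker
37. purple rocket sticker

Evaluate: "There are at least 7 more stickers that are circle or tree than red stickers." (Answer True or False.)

False

|stickers that are circle or tree| = 17.
|red stickers| = 11.
The claim requires 17 − 11 = 6 ≥ 7, which does not hold.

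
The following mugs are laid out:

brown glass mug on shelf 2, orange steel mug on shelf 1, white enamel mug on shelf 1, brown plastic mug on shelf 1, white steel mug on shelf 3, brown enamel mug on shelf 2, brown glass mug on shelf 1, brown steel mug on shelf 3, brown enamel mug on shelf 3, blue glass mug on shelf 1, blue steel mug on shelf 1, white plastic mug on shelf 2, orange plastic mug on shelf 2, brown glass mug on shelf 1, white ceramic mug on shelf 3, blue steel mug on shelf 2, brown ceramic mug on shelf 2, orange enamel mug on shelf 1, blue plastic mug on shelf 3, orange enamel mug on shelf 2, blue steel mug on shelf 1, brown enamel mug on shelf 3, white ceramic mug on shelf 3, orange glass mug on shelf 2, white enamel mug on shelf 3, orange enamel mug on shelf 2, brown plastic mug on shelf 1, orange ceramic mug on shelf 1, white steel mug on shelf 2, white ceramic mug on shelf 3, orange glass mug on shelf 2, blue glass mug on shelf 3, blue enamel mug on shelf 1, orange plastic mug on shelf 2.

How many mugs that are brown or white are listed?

18

brown: 10; white: 8; together 10 + 8 = 18.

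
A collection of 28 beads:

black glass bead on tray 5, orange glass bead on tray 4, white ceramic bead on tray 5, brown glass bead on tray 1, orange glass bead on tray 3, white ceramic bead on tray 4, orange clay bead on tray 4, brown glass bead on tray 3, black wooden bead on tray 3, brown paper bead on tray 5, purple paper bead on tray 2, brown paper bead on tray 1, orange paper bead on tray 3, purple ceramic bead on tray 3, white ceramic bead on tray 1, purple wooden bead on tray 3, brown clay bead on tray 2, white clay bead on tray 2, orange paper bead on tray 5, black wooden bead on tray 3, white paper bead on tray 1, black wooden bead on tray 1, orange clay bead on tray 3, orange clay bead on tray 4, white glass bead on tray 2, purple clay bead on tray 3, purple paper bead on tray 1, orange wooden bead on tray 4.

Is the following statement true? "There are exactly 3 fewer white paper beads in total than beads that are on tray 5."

|white paper beads| = 1.
|beads on tray 5| = 4.
The claim requires 4 − 1 (= 3) to equal 3, which holds.

True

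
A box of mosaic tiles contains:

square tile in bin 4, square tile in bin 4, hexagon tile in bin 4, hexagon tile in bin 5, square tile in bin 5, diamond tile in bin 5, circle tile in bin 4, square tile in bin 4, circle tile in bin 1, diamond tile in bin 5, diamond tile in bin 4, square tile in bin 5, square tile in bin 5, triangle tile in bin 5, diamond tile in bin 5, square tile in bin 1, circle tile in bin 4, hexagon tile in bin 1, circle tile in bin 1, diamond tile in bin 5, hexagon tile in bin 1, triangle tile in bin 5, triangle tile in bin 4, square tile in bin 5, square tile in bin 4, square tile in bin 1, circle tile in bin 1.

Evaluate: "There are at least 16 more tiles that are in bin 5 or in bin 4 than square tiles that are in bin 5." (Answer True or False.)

There are 20 tiles in bin 5 or in bin 4.
There are 4 square tiles in bin 5.
The claim requires 20 − 4 = 16 ≥ 16, which holds.

True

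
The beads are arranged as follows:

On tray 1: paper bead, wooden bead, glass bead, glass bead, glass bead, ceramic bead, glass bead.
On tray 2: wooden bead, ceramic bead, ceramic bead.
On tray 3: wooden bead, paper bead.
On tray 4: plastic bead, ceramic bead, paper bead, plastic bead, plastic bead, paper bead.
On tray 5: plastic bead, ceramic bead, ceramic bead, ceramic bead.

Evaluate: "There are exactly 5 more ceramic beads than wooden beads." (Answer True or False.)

False

There are 7 ceramic beads.
There are 3 wooden beads.
The claim requires 7 − 3 (= 4) to equal 5, which does not hold.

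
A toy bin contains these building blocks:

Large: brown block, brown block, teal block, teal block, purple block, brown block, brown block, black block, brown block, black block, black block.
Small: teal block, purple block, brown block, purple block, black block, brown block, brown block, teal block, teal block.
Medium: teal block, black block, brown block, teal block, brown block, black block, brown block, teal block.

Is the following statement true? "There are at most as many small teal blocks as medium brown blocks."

There are 3 small teal blocks.
There are 3 medium brown blocks.
The claim requires 3 ≤ 3, which holds.

True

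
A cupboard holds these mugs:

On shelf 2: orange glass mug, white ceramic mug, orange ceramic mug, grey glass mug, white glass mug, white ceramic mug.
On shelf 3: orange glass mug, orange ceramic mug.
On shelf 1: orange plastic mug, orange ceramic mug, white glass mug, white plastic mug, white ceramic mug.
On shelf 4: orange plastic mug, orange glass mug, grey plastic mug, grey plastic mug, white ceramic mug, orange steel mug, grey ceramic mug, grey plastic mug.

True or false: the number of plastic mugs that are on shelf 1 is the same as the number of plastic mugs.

|plastic mugs on shelf 1| = 2.
|plastic mugs| = 6.
The claim requires 2 = 6, which does not hold.

False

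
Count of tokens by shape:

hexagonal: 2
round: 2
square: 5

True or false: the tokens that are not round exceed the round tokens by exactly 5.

tokens that are not round: 7.
round tokens: 2.
The claim requires 7 − 2 (= 5) to equal 5, which holds.

True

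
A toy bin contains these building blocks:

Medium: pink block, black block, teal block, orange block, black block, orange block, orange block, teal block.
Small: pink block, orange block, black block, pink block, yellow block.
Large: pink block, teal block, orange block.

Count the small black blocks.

1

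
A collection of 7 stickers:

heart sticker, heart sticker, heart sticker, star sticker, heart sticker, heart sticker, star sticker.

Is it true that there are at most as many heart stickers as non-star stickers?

True

|heart stickers| = 5.
|non-star stickers| = 5.
The claim requires 5 ≤ 5, which holds.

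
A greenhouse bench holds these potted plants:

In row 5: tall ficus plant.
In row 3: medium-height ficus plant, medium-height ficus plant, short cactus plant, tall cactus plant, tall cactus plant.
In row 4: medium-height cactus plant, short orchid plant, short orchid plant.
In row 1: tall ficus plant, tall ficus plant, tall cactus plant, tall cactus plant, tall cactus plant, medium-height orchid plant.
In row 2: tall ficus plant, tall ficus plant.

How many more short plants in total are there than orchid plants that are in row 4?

1

short plants: 3.
orchid plants in row 4: 2.
3 − 2 = 1.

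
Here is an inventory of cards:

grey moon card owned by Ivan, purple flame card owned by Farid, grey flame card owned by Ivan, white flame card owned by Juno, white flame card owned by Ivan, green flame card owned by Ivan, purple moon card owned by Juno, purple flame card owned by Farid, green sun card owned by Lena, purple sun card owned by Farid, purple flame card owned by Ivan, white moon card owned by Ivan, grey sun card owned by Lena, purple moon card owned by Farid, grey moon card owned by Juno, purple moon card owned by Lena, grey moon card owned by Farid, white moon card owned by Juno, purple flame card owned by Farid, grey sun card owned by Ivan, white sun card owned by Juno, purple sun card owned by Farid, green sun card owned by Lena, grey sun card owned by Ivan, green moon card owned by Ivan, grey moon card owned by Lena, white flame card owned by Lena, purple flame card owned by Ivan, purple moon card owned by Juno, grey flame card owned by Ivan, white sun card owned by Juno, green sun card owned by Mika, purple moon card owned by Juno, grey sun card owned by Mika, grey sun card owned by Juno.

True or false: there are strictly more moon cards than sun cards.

moon cards: 12.
sun cards: 12.
The claim requires 12 > 12, which does not hold.

False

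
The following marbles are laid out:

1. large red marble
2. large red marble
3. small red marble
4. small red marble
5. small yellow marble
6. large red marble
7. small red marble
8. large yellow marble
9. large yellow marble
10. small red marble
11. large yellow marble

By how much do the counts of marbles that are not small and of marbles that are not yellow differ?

1

marbles that are not small: 6. marbles that are not yellow: 7.
|6 − 7| = 7 − 6 = 1.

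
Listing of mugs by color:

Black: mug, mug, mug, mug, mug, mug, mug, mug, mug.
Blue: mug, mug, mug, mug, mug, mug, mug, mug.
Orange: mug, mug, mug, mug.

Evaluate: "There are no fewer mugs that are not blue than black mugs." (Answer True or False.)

|mugs that are not blue| = 13.
|black mugs| = 9.
The claim requires 13 ≥ 9, which holds.

True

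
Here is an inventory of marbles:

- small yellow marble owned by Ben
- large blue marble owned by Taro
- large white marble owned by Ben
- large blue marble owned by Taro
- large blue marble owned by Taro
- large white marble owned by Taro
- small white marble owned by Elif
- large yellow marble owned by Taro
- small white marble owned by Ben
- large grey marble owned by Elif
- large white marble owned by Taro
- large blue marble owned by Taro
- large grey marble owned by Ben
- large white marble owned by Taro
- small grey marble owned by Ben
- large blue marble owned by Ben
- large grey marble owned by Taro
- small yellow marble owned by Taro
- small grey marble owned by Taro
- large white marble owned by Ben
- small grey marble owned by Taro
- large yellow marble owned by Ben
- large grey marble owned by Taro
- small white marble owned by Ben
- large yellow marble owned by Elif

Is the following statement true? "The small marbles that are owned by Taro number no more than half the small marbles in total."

True

small marbles owned by Taro: 3.
small marbles: 8.
The claim requires 2 × 3 = 6 ≤ 8, which holds.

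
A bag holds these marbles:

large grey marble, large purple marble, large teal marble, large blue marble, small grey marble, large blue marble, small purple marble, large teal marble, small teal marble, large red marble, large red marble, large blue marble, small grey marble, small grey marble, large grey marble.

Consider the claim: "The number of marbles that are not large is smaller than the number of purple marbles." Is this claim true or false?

There are 5 marbles that are not large.
There are 2 purple marbles.
The claim requires 5 < 2, which does not hold.

False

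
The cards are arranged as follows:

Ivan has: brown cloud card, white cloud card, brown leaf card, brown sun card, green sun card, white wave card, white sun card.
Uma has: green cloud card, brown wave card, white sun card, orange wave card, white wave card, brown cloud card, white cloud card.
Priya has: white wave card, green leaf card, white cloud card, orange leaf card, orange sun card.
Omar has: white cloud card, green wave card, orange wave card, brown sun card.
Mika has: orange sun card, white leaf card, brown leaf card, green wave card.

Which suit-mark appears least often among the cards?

leaf

Counts by suit-mark: wave 8, cloud 7, sun 7, leaf 5.
The minimum is 5, held uniquely by leaf.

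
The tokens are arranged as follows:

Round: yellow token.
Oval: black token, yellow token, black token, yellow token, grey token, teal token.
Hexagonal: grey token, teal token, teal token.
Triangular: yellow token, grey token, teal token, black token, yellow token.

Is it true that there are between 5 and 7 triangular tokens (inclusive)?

triangular tokens: 5.
The claim requires 5 ≤ 5 ≤ 7, which holds.

True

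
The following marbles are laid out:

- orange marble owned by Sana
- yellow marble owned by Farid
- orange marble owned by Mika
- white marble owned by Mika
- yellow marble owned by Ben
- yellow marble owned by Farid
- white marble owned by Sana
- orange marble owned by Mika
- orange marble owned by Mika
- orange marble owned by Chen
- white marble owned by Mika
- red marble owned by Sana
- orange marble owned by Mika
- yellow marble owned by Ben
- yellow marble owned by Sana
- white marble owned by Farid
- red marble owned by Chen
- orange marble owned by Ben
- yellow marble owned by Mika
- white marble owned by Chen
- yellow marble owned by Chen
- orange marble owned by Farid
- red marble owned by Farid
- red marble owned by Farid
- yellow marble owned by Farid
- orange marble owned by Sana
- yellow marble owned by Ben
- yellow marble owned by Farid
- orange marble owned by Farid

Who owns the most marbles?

Farid

Counts by owner: Farid→9, Mika→7, Sana→5, Ben→4, Chen→4.
The maximum is 9, held uniquely by Farid.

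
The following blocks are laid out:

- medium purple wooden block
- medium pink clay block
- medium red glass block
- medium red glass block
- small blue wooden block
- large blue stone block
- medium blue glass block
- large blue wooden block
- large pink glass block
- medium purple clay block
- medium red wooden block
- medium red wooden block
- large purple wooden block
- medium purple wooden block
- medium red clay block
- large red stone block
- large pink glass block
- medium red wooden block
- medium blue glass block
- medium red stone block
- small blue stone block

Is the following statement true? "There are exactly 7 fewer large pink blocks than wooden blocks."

large pink blocks: 2.
wooden blocks: 8.
The claim requires 8 − 2 (= 6) to equal 7, which does not hold.

False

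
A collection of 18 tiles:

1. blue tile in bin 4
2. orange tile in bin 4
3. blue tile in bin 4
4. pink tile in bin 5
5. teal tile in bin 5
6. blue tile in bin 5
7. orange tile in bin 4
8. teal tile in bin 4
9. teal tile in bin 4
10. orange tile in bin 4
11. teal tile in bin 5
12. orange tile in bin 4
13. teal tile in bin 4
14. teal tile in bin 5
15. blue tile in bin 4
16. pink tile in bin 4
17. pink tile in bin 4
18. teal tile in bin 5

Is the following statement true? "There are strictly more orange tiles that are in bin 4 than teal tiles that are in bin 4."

|orange tiles in bin 4| = 4.
|teal tiles in bin 4| = 3.
The claim requires 4 > 3, which holds.

True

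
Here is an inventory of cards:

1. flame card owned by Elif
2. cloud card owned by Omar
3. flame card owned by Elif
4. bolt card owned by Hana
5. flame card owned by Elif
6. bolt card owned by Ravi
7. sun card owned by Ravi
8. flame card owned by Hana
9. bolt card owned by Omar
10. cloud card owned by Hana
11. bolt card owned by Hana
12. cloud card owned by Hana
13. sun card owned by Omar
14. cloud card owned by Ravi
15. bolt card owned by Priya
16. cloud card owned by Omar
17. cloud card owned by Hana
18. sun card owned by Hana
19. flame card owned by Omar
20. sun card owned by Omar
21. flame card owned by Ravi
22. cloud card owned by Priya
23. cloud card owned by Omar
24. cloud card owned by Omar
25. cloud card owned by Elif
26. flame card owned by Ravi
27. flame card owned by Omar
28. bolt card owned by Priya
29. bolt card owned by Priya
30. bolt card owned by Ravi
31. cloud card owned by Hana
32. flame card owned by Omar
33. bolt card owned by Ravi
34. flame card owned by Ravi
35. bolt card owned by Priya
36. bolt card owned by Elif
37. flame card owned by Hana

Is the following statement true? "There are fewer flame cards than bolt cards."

False

flame cards: 11.
bolt cards: 11.
The claim requires 11 < 11, which does not hold.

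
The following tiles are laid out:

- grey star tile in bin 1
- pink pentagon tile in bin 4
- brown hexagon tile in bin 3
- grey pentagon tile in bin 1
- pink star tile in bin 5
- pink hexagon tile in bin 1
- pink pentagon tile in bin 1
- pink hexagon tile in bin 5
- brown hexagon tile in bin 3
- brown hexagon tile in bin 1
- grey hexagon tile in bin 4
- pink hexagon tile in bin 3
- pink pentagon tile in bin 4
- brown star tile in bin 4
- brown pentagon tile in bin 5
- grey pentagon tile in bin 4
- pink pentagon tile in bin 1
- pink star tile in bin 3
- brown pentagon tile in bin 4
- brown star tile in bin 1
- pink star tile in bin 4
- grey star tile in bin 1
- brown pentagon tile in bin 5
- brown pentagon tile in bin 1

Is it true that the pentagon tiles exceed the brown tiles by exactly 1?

|pentagon tiles| = 10.
|brown tiles| = 9.
The claim requires 10 − 9 (= 1) to equal 1, which holds.

True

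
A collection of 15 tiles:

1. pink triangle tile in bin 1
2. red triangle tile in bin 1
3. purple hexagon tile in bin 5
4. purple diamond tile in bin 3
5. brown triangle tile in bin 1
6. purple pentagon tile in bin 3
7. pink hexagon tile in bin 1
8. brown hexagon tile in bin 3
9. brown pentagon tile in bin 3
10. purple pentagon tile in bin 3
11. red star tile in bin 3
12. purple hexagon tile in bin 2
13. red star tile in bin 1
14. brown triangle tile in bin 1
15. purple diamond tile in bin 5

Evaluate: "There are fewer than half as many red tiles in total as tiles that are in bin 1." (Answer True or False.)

There are 3 red tiles.
There are 6 tiles in bin 1.
The claim requires 2 × 3 = 6 < 6, which does not hold.

False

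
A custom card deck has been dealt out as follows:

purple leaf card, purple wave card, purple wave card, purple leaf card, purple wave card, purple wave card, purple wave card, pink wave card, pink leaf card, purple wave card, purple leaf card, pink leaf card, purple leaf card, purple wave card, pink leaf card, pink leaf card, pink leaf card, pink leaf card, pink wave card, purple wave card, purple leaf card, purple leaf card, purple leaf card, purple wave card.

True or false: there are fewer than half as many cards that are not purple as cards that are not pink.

cards that are not purple: 8.
cards that are not pink: 16.
The claim requires 2 × 8 = 16 < 16, which does not hold.

False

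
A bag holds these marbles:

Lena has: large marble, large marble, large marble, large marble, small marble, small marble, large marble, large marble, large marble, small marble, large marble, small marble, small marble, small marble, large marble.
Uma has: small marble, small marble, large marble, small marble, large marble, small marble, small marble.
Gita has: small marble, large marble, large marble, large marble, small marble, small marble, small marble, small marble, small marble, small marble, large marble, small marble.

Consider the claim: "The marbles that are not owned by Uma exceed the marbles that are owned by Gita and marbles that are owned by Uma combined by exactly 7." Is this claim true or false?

marbles that are not owned by Uma: 27.
marbles owned by Gita: 12; marbles owned by Uma: 7; combined: 12 + 7 = 19.
The claim requires 27 − 19 (= 8) to equal 7, which does not hold.

False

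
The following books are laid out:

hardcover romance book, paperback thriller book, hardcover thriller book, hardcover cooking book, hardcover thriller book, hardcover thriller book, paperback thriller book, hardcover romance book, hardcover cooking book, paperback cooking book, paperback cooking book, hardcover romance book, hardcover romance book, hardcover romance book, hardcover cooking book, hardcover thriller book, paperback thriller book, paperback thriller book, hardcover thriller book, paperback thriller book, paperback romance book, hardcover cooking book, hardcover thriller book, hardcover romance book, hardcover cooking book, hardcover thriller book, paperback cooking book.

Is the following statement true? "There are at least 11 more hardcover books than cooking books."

|hardcover books| = 18.
|cooking books| = 8.
The claim requires 18 − 8 = 10 ≥ 11, which does not hold.

False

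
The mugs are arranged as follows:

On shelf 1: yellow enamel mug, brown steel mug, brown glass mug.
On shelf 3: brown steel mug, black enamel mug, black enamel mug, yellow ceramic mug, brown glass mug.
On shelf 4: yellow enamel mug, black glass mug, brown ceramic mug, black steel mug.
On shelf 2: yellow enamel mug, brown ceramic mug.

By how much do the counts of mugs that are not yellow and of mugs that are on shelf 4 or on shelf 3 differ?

mugs that are not yellow: 10. mugs on shelf 4 or on shelf 3: 9.
|10 − 9| = 10 − 9 = 1.

1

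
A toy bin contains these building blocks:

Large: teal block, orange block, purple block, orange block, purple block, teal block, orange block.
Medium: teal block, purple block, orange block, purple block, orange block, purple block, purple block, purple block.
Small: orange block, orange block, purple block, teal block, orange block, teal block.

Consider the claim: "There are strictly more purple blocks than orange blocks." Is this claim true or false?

False

|purple blocks| = 8.
|orange blocks| = 8.
The claim requires 8 > 8, which does not hold.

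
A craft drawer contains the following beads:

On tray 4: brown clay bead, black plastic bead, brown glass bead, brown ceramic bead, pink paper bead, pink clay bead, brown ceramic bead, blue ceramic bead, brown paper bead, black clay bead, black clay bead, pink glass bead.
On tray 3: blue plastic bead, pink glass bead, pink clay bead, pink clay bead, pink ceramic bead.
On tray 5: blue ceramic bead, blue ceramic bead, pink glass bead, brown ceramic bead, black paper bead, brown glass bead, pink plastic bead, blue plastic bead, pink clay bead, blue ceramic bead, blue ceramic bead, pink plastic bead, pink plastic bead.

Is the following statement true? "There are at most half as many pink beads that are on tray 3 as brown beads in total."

False

There are 4 pink beads on tray 3.
There are 7 brown beads.
The claim requires 2 × 4 = 8 ≤ 7, which does not hold.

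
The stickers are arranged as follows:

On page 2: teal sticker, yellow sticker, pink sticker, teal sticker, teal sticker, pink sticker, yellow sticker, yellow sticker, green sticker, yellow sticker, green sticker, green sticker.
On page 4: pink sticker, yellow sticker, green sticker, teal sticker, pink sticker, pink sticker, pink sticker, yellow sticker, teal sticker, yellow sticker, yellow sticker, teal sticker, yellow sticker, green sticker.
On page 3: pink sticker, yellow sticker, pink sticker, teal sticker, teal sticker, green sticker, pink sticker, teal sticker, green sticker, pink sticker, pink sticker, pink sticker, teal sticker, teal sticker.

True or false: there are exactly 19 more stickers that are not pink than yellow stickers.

False

stickers that are not pink: 28.
yellow stickers: 10.
The claim requires 28 − 10 (= 18) to equal 19, which does not hold.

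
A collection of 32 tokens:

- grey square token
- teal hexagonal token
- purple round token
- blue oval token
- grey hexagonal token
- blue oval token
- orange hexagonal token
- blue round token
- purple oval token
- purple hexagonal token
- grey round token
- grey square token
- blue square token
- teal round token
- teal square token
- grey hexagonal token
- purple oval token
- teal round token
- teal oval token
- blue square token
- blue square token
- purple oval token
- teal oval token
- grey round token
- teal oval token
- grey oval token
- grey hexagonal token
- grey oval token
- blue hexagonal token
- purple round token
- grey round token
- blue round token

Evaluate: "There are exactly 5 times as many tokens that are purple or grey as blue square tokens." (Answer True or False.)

False

There are 16 tokens that are purple or grey.
There are 3 blue square tokens.
The claim requires 16 = 5 × 3 = 15, which does not hold.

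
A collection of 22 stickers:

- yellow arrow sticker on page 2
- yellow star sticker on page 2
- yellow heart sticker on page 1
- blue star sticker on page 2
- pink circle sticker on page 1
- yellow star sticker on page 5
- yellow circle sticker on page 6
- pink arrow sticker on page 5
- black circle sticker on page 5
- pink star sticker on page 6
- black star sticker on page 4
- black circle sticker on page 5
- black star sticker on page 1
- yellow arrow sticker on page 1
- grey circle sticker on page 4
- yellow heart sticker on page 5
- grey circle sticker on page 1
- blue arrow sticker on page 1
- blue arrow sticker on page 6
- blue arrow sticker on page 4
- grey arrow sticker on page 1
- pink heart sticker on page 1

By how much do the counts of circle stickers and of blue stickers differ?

circle stickers: 6. blue stickers: 4.
|6 − 4| = 6 − 4 = 2.

2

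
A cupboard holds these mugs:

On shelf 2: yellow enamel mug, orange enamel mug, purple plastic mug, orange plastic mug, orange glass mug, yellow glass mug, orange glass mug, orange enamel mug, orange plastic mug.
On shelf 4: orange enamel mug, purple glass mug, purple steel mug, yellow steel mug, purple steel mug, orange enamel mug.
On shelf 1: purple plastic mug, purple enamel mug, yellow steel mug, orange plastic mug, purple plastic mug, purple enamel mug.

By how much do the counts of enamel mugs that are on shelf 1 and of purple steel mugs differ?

0

enamel mugs on shelf 1: 2. purple steel mugs: 2.
|2 − 2| = 2 − 2 = 0.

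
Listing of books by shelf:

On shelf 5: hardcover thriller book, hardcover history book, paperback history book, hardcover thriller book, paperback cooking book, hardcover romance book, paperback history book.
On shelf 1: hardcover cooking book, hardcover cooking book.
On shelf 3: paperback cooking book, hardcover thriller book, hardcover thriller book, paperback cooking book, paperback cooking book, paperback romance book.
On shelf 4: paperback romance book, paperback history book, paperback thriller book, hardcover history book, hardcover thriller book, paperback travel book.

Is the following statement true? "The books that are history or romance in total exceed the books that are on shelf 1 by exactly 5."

|books that are history or romance| = 8.
|books on shelf 1| = 2.
The claim requires 8 − 2 (= 6) to equal 5, which does not hold.

False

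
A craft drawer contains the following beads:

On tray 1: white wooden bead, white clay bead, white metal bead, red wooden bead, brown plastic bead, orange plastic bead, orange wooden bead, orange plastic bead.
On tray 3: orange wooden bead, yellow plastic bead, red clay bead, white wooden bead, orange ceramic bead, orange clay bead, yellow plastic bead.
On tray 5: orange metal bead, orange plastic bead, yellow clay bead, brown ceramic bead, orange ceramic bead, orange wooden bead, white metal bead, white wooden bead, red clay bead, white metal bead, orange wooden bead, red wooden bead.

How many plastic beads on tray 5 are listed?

1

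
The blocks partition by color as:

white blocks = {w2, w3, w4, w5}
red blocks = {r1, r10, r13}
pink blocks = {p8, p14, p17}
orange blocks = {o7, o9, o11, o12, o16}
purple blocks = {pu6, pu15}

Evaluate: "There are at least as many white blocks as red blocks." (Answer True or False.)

There are 4 white blocks.
There are 3 red blocks.
The claim requires 4 ≥ 3, which holds.

True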